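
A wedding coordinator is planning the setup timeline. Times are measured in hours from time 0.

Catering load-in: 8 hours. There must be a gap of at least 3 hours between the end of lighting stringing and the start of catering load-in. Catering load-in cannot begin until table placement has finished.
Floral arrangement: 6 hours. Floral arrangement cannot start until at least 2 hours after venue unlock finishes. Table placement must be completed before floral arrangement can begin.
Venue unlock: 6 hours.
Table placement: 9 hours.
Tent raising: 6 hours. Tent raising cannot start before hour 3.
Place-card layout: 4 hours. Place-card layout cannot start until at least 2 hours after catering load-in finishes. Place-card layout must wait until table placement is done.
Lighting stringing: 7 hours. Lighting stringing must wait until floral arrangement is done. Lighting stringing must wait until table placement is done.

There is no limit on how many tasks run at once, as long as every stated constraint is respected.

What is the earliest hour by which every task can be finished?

Table placement has no prerequisites, so it starts at hour 0 and finishes at hour 9.
Tent raising cannot begin until its own release at hour 3. It runs from hour 3 to 3 + 6 = hour 9.
Venue unlock can start immediately at hour 0; it finishes at hour 6.
Floral arrangement needs all of venue unlock (finishes hour 6, plus 2-hour gap → hour 8); table placement (finishes hour 9). That puts its earliest start at hour 9; it finishes at 9 + 6 = hour 15.
For lighting stringing: floral arrangement (finishes hour 15); table placement (finishes hour 9). Taking the maximum gives a start of hour 15, and it finishes at 15 + 7 = hour 22.
Catering load-in cannot start until lighting stringing (finishes hour 22, plus 3-hour gap → hour 25); table placement (finishes hour 9). The controlling bound is hour 25, so catering load-in finishes at 25 + 8 = hour 33.
Place-card layout cannot start until catering load-in (finishes hour 33, plus 2-hour gap → hour 35); table placement (finishes hour 9). The controlling bound is hour 35, so place-card layout finishes at 35 + 4 = hour 39.
All tasks are finished once the last one completes. Finish times: Venue unlock at 6, Tent raising at 9, Table placement at 9, Floral arrangement at 15, Lighting stringing at 22, Catering load-in at 33, Place-card layout at 39. The latest is hour 39.

39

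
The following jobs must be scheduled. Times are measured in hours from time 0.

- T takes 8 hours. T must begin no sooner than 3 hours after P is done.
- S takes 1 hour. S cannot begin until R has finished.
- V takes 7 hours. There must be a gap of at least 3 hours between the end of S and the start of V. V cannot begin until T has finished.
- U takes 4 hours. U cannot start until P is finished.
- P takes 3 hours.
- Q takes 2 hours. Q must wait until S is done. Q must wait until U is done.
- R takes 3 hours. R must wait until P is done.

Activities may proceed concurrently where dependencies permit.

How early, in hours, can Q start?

P has no prerequisites, so it starts at hour 0 and finishes at hour 3.
U cannot begin until P (finishes hour 3). It runs from hour 3 to 3 + 4 = hour 7.
R cannot begin until P (finishes hour 3). It runs from hour 3 to 3 + 3 = hour 6.
S waits on R (finishes hour 6), so it starts at hour 6 and finishes at 6 + 1 = hour 7.
Q waits on S (finishes hour 7); U (finishes hour 7). The latest of these is hour 7, which is the earliest Q can start.

7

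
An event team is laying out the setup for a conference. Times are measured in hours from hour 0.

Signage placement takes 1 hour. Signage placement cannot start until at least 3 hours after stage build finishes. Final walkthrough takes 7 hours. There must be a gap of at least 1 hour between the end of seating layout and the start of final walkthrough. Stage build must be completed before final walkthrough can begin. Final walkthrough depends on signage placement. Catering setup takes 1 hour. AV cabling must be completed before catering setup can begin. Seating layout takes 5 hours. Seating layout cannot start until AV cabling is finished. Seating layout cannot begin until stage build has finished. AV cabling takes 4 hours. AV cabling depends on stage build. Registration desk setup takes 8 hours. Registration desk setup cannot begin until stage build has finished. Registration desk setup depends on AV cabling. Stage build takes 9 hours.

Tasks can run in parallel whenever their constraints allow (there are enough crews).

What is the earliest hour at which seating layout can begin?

Stage build has no prerequisites, so it starts at hour 0 and finishes at hour 9.
AV cabling waits on stage build (finishes hour 9), so it starts at hour 9 and finishes at 9 + 4 = hour 13.
Seating layout waits on AV cabling (finishes hour 13); stage build (finishes hour 9). The latest of these is hour 13, which is the earliest seating layout can start.

13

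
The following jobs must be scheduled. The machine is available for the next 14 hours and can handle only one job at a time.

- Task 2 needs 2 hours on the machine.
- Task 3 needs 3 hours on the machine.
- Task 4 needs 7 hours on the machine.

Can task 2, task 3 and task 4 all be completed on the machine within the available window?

Running back to back, the jobs need 2 + 3 + 7 = 12 hours on the machine.
Since 12 ≤ 14, they fit within the window.

Yes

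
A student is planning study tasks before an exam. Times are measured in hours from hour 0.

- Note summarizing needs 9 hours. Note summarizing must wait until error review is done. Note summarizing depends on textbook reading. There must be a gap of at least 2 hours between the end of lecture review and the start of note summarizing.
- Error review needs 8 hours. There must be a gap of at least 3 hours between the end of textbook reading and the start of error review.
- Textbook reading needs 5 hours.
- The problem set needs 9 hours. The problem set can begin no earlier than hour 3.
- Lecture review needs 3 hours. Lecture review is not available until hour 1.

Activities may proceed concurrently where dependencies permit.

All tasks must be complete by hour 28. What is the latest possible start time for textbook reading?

3

Note summarizing has no dependents, so it just needs to finish by hour 28. Starting by 28 − 9 = hour 19 achieves that.
Error review has to be done before note summarizing (must start by hour 19). That means finishing by hour 19, i.e. starting by 19 − 8 = hour 11.
Textbook reading must finish in time for error review (must start by hour 11, minus 3-hour gap → hour 8); note summarizing (must start by hour 19). The tightest is hour 8, so textbook reading must start by 8 − 5 = hour 3.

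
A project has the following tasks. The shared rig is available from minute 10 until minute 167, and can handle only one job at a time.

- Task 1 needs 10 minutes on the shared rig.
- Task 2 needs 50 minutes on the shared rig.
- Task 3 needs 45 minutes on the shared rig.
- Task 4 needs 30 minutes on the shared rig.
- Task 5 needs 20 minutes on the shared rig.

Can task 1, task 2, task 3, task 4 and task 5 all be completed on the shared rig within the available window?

The shared rig window is 167 − 10 = 157 minutes.
Running back to back, the jobs need 10 + 50 + 45 + 30 + 20 = 155 minutes on the shared rig.
Since 155 ≤ 157, they fit within the window.

Yes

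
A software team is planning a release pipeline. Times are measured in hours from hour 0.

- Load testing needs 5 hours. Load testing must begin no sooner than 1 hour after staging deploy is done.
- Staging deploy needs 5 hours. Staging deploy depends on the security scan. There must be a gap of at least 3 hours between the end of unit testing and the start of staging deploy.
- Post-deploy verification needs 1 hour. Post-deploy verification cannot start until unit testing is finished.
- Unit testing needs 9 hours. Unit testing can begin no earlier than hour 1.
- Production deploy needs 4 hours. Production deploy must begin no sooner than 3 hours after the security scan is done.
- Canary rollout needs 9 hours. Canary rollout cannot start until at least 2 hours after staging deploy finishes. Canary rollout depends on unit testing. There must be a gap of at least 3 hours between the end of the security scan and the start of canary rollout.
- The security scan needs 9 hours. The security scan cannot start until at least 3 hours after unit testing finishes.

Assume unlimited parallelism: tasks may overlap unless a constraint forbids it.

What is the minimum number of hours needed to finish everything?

38

After its own release at hour 1, unit testing can start at hour 1 and finishes at hour 10.
After unit testing (finishes hour 10), post-deploy verification can start at hour 10 and finishes at hour 11.
After unit testing (finishes hour 10, plus 3-hour gap → hour 13), the security scan can start at hour 13 and finishes at hour 22.
Production deploy waits on the security scan (finishes hour 22, plus 3-hour gap → hour 25), so it starts at hour 25 and finishes at 25 + 4 = hour 29.
Staging deploy cannot start until the security scan (finishes hour 22); unit testing (finishes hour 10, plus 3-hour gap → hour 13). The controlling bound is hour 22, so staging deploy finishes at 22 + 5 = hour 27.
Load testing waits on staging deploy (finishes hour 27, plus 1-hour gap → hour 28), so it starts at hour 28 and finishes at 28 + 5 = hour 33.
Canary rollout needs all of staging deploy (finishes hour 27, plus 2-hour gap → hour 29); unit testing (finishes hour 10); the security scan (finishes hour 22, plus 3-hour gap → hour 25). That puts its earliest start at hour 29; it finishes at 29 + 9 = hour 38.
All tasks are finished once the last one completes. Finish times: Unit testing at 10, The security scan at 22, Staging deploy at 27, Canary rollout at 38, Load testing at 33, Production deploy at 29, Post-deploy verification at 11. The latest is hour 38.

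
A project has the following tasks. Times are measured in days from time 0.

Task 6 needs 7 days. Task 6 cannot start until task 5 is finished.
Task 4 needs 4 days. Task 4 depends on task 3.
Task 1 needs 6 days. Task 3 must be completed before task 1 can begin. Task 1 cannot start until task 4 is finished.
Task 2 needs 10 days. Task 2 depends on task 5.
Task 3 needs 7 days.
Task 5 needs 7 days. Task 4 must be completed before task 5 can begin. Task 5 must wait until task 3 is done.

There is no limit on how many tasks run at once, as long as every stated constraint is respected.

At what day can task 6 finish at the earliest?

Task 3 has no prerequisites, so it starts at day 0 and finishes at day 7.
After task 3 (finishes day 7), task 4 can start at day 7 and finishes at day 11.
Task 5 cannot start until task 4 (finishes day 11); task 3 (finishes day 7). The controlling bound is day 11, so task 5 finishes at 11 + 7 = day 18.
Task 6 waits on task 5 (finishes day 18), so it starts at day 18 and finishes at 18 + 7 = day 25.

25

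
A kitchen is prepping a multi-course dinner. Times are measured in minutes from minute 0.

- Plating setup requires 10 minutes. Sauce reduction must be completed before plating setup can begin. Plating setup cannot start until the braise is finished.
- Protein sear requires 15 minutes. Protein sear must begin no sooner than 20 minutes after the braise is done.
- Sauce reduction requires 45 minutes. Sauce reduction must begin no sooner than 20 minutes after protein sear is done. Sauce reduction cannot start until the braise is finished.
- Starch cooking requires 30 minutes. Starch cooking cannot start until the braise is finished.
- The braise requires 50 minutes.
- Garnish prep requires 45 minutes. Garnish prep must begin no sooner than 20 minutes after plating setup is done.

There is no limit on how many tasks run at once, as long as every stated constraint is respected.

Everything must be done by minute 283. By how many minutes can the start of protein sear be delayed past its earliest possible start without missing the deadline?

58

Nothing blocks the braise, so it runs from minute 0 to minute 50.
Protein sear cannot begin until the braise (finishes minute 50, plus 20-minute gap → minute 70). It runs from minute 70 to 70 + 15 = minute 85.

Working backward from the deadline:
To finish by minute 283, garnish prep (duration 45) must start no later than minute 238.
Plating setup has to be done before garnish prep (must start by minute 238, minus 20-minute gap → minute 218). That means finishing by minute 218, i.e. starting by 218 − 10 = minute 208.
Sauce reduction feeds into plating setup (must start by minute 208); so sauce reduction must finish by minute 208 and therefore start by minute 163.
Protein sear must finish before sauce reduction (must start by minute 163, minus 20-minute gap → minute 143). With a 15-minute duration, protein sear must start by 143 − 15 = minute 128.
So protein sear can start as early as minute 70 and as late as minute 128, giving 128 − 70 = 58 minutes of slack.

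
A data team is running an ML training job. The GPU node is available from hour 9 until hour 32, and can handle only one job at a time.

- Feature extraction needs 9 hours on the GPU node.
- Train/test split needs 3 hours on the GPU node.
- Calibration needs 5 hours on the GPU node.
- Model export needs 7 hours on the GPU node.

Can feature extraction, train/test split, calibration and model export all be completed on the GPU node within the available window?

The GPU node window is 32 − 9 = 23 hours.
Running back to back, the jobs need 9 + 3 + 5 + 7 = 24 hours on the GPU node.
Since 24 > 23, they cannot all fit.

No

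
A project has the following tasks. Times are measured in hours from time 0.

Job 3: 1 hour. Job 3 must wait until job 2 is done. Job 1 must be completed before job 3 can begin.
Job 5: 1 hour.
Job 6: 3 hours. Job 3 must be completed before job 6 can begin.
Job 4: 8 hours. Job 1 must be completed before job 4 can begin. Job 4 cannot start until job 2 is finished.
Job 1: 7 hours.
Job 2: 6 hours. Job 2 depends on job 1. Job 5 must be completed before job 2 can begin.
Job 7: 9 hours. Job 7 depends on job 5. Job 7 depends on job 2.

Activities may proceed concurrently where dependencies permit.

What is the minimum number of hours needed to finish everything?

22

Job 5 has no prerequisites, so it starts at hour 0 and finishes at hour 1.
Job 1 has no prerequisites, so it starts at hour 0 and finishes at hour 7.
Job 2 has to wait for job 1 (finishes hour 7); job 5 (finishes hour 1). The latest of these is hour 7, so job 2 runs hour 7 to 7 + 6 = hour 13.
Job 7 cannot start until job 5 (finishes hour 1); job 2 (finishes hour 13). The controlling bound is hour 13, so job 7 finishes at 13 + 9 = hour 22.
Job 4 needs all of job 1 (finishes hour 7); job 2 (finishes hour 13). That puts its earliest start at hour 13; it finishes at 13 + 8 = hour 21.
Job 3 needs all of job 2 (finishes hour 13); job 1 (finishes hour 7). That puts its earliest start at hour 13; it finishes at 13 + 1 = hour 14.
Job 6 cannot begin until job 3 (finishes hour 14). It runs from hour 14 to 14 + 3 = hour 17.
All tasks are finished once the last one completes. Finish times: Job 1 at 7, Job 2 at 13, Job 3 at 14, Job 4 at 21, Job 5 at 1, Job 6 at 17, Job 7 at 22. The latest is hour 22.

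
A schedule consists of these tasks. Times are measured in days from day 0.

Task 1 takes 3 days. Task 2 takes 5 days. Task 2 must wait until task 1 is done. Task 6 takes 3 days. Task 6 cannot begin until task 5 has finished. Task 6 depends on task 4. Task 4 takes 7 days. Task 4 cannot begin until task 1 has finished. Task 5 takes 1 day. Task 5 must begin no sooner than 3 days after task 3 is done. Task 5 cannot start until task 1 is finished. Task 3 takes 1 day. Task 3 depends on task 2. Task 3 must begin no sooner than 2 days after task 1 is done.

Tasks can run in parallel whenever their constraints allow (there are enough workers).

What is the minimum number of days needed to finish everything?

16

Task 1 has no prerequisites, so it starts at day 0 and finishes at day 3.
After task 1 (finishes day 3), task 4 can start at day 3 and finishes at day 10.
Task 2 waits on task 1 (finishes day 3), so it starts at day 3 and finishes at 3 + 5 = day 8.
Task 3 cannot start until task 2 (finishes day 8); task 1 (finishes day 3, plus 2-day gap → day 5). The controlling bound is day 8, so task 3 finishes at 8 + 1 = day 9.
Task 5 cannot start until task 3 (finishes day 9, plus 3-day gap → day 12); task 1 (finishes day 3). The controlling bound is day 12, so task 5 finishes at 12 + 1 = day 13.
Task 6 cannot start until task 5 (finishes day 13); task 4 (finishes day 10). The controlling bound is day 13, so task 6 finishes at 13 + 3 = day 16.
All tasks are finished once the last one completes. Finish times: Task 1 at 3, Task 2 at 8, Task 3 at 9, Task 4 at 10, Task 5 at 13, Task 6 at 16. The latest is day 16.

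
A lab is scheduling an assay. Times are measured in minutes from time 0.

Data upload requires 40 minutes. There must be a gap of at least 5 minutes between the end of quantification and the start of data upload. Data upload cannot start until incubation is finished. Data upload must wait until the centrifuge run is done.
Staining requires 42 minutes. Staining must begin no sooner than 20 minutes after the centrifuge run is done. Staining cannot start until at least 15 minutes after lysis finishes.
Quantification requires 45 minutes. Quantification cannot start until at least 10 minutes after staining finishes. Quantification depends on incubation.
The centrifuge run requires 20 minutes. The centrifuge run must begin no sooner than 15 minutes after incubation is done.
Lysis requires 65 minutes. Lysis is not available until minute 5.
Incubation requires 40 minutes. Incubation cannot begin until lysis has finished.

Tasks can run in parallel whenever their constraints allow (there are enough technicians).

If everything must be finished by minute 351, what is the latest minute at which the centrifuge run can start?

169

To finish by minute 351, data upload (duration 40) must start no later than minute 311.
Quantification feeds into data upload (must start by minute 311, minus 5-minute gap → minute 306); so quantification must finish by minute 306 and therefore start by minute 261.
Since quantification (must start by minute 261, minus 10-minute gap → minute 251) depends on it, staining must finish by minute 251. Backing off its 42-minute duration gives a latest start of minute 209.
For the centrifuge run: staining (must start by minute 209, minus 20-minute gap → minute 189); data upload (must start by minute 311). The most restrictive is minute 189; with a 20-minute duration, the centrifuge run must start by minute 169.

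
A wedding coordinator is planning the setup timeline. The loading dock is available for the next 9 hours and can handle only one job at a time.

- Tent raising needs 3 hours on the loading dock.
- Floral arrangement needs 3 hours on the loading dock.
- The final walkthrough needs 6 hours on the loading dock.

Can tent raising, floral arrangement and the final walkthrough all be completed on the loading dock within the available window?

Running back to back, the jobs need 3 + 3 + 6 = 12 hours on the loading dock.
Since 12 > 9, they cannot all fit.

No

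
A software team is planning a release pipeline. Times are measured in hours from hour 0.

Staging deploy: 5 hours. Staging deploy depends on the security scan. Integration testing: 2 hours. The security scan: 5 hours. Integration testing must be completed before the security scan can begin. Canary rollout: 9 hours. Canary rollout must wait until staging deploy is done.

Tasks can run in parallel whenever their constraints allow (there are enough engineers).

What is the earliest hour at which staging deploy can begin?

Integration testing can start immediately at hour 0; it finishes at hour 2.
After integration testing (finishes hour 2), the security scan can start at hour 2 and finishes at hour 7.
Staging deploy waits on the security scan (finishes hour 7), so the earliest it can start is hour 7.

7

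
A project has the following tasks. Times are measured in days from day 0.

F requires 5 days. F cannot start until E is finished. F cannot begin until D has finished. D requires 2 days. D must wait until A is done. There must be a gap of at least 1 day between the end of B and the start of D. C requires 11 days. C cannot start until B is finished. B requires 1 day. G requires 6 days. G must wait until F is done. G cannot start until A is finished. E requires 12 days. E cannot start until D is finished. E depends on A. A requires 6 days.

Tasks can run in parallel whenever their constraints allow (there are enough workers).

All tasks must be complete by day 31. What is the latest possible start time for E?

8

Nothing follows G; the deadline of day 31 is its only limit. It must start by 31 − 6 = day 25.
Since G (must start by day 25) depends on it, F must finish by day 25. Backing off its 5-day duration gives a latest start of day 20.
E must finish before F (must start by day 20). With a 12-day duration, E must start by 20 − 12 = day 8.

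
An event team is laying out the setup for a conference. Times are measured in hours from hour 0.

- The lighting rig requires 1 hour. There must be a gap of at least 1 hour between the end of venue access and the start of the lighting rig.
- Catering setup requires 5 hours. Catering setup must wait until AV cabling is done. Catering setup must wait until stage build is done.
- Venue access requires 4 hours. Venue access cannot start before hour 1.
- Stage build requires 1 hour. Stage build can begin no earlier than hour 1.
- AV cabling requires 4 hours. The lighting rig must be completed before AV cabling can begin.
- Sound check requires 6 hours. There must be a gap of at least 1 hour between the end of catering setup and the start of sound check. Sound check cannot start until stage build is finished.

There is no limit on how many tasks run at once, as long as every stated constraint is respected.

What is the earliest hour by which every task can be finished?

23

After its own release at hour 1, stage build can start at hour 1 and finishes at hour 2.
Venue access waits on its own release at hour 1, so it starts at hour 1 and finishes at 1 + 4 = hour 5.
The lighting rig waits on venue access (finishes hour 5, plus 1-hour gap → hour 6), so it starts at hour 6 and finishes at 6 + 1 = hour 7.
After the lighting rig (finishes hour 7), AV cabling can start at hour 7 and finishes at hour 11.
Catering setup cannot start until AV cabling (finishes hour 11); stage build (finishes hour 2). The controlling bound is hour 11, so catering setup finishes at 11 + 5 = hour 16.
Sound check has to wait for catering setup (finishes hour 16, plus 1-hour gap → hour 17); stage build (finishes hour 2). The latest of these is hour 17, so sound check runs hour 17 to 17 + 6 = hour 23.
All tasks are finished once the last one completes. Finish times: Venue access at 5, Stage build at 2, The lighting rig at 7, AV cabling at 11, Catering setup at 16, Sound check at 23. The latest is hour 23.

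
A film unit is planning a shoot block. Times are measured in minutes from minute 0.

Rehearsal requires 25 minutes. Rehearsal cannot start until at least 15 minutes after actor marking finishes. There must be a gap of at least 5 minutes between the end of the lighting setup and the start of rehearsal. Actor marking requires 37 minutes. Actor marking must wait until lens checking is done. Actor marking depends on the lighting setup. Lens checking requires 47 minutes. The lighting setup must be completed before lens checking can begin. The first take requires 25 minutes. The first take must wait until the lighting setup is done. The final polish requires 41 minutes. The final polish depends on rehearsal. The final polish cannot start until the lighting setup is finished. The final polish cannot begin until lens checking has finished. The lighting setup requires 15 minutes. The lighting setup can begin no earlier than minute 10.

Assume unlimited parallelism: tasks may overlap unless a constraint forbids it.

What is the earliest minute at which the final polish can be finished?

190

The lighting setup cannot begin until its own release at minute 10. It runs from minute 10 to 10 + 15 = minute 25.
Lens checking cannot begin until the lighting setup (finishes minute 25). It runs from minute 25 to 25 + 47 = minute 72.
Actor marking cannot start until lens checking (finishes minute 72); the lighting setup (finishes minute 25). The controlling bound is minute 72, so actor marking finishes at 72 + 37 = minute 109.
Rehearsal cannot start until actor marking (finishes minute 109, plus 15-minute gap → minute 124); the lighting setup (finishes minute 25, plus 5-minute gap → minute 30). The controlling bound is minute 124, so rehearsal finishes at 124 + 25 = minute 149.
The final polish needs all of rehearsal (finishes minute 149); the lighting setup (finishes minute 25); lens checking (finishes minute 72). That puts its earliest start at minute 149; it finishes at 149 + 41 = minute 190.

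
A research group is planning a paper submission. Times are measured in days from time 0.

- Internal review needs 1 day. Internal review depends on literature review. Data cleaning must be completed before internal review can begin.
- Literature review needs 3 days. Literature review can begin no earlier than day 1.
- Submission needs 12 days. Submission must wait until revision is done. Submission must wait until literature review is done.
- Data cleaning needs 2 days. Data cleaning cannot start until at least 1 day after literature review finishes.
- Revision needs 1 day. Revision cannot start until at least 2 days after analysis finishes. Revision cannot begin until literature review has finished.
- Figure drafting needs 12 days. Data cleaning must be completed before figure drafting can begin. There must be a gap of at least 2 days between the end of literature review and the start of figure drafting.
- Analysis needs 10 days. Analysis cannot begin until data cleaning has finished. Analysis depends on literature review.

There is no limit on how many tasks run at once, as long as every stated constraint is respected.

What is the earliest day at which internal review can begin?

7

Literature review waits on its own release at day 1, so it starts at day 1 and finishes at 1 + 3 = day 4.
After literature review (finishes day 4, plus 1-day gap → day 5), data cleaning can start at day 5 and finishes at day 7.
Internal review waits on literature review (finishes day 4); data cleaning (finishes day 7). The latest of these is day 7, which is the earliest internal review can start.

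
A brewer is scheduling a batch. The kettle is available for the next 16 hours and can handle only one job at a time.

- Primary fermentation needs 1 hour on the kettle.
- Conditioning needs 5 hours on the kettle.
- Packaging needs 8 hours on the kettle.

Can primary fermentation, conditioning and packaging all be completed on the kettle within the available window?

Running back to back, the jobs need 1 + 5 + 8 = 14 hours on the kettle.
Since 14 ≤ 16, they fit within the window.

Yes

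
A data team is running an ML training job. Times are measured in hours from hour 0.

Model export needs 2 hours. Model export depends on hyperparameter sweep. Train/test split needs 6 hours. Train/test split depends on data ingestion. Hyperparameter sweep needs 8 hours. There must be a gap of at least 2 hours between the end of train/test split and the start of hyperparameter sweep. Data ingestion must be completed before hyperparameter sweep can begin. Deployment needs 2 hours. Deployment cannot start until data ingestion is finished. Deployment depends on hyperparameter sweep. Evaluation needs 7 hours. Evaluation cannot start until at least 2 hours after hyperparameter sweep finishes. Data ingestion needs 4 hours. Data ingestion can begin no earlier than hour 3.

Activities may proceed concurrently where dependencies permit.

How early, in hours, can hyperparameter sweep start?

15

Data ingestion cannot begin until its own release at hour 3. It runs from hour 3 to 3 + 4 = hour 7.
Train/test split cannot begin until data ingestion (finishes hour 7). It runs from hour 7 to 7 + 6 = hour 13.
Hyperparameter sweep waits on train/test split (finishes hour 13, plus 2-hour gap → hour 15); data ingestion (finishes hour 7). The latest of these is hour 15, which is the earliest hyperparameter sweep can start.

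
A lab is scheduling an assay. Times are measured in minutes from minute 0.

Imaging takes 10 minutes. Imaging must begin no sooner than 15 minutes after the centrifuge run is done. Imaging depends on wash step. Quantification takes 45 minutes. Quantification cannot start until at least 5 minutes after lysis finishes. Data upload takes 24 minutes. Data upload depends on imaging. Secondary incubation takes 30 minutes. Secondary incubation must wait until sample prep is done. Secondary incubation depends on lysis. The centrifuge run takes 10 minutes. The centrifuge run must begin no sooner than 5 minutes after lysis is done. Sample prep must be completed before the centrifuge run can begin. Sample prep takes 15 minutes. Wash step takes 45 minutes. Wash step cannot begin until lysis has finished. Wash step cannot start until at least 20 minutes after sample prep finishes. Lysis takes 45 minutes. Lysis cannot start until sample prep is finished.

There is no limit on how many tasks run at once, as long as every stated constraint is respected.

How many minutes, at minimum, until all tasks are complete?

139

Sample prep has no prerequisites, so it starts at minute 0 and finishes at minute 15.
After sample prep (finishes minute 15), lysis can start at minute 15 and finishes at minute 60.
Quantification waits on lysis (finishes minute 60, plus 5-minute gap → minute 65), so it starts at minute 65 and finishes at 65 + 45 = minute 110.
Secondary incubation has to wait for sample prep (finishes minute 15); lysis (finishes minute 60). The latest of these is minute 60, so secondary incubation runs minute 60 to 60 + 30 = minute 90.
Wash step needs all of lysis (finishes minute 60); sample prep (finishes minute 15, plus 20-minute gap → minute 35). That puts its earliest start at minute 60; it finishes at 60 + 45 = minute 105.
The centrifuge run needs all of lysis (finishes minute 60, plus 5-minute gap → minute 65); sample prep (finishes minute 15). That puts its earliest start at minute 65; it finishes at 65 + 10 = minute 75.
Imaging has to wait for the centrifuge run (finishes minute 75, plus 15-minute gap → minute 90); wash step (finishes minute 105). The latest of these is minute 105, so imaging runs minute 105 to 105 + 10 = minute 115.
Data upload waits on imaging (finishes minute 115), so it starts at minute 115 and finishes at 115 + 24 = minute 139.
All tasks are finished once the last one completes. Finish times: Sample prep at 15, Lysis at 60, The centrifuge run at 75, Wash step at 105, Secondary incubation at 90, Imaging at 115, Quantification at 110, Data upload at 139. The latest is minute 139.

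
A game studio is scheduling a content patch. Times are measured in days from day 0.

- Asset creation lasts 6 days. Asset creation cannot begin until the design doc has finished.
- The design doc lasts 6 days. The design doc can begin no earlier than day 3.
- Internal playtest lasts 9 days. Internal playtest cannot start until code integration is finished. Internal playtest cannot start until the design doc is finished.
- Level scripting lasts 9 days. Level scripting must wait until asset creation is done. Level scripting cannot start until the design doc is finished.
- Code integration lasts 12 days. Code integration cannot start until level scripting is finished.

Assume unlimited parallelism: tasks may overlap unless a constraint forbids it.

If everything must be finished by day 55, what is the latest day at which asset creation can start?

19

Nothing follows internal playtest; the deadline of day 55 is its only limit. It must start by 55 − 9 = day 46.
Code integration must finish before internal playtest (must start by day 46). With a 12-day duration, code integration must start by 46 − 12 = day 34.
Level scripting has to be done before code integration (must start by day 34). That means finishing by day 34, i.e. starting by 34 − 9 = day 25.
Asset creation has to be done before level scripting (must start by day 25). That means finishing by day 25, i.e. starting by 25 − 6 = day 19.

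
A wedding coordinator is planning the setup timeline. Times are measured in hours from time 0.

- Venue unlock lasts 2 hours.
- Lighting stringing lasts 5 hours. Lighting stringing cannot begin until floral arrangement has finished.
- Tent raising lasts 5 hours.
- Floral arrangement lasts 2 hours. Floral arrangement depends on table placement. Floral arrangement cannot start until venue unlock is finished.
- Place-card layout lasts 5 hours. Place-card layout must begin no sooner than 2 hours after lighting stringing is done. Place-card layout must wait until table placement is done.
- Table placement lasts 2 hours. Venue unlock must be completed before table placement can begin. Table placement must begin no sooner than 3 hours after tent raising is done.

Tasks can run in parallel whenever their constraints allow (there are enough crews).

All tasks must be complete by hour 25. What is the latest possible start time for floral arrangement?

To finish by hour 25, place-card layout (duration 5) must start no later than hour 20.
Lighting stringing must finish before place-card layout (must start by hour 20, minus 2-hour gap → hour 18). With a 5-hour duration, lighting stringing must start by 18 − 5 = hour 13.
Since lighting stringing (must start by hour 13) depends on it, floral arrangement must finish by hour 13. Backing off its 2-hour duration gives a latest start of hour 11.

11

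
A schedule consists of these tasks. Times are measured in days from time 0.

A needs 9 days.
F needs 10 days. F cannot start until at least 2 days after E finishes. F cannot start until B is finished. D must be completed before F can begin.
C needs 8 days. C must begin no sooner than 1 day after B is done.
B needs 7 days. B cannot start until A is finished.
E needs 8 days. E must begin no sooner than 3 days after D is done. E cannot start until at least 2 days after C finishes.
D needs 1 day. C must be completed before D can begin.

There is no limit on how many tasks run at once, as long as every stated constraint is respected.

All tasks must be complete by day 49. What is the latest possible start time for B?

9

F must finish by day 49; it takes 10 days, so it must start by 49 − 10 = day 39.
E feeds into F (must start by day 39, minus 2-day gap → day 37); so E must finish by day 37 and therefore start by day 29.
D has several dependents: E (must start by day 29, minus 3-day gap → day 26); F (must start by day 39). The earliest of those limits is day 26, so D must start by 26 − 1 = day 25.
C has several dependents: D (must start by day 25); E (must start by day 29, minus 2-day gap → day 27). The earliest of those limits is day 25, so C must start by 25 − 8 = day 17.
For B: C (must start by day 17, minus 1-day gap → day 16); F (must start by day 39). The most restrictive is day 16; with a 7-day duration, B must start by day 9.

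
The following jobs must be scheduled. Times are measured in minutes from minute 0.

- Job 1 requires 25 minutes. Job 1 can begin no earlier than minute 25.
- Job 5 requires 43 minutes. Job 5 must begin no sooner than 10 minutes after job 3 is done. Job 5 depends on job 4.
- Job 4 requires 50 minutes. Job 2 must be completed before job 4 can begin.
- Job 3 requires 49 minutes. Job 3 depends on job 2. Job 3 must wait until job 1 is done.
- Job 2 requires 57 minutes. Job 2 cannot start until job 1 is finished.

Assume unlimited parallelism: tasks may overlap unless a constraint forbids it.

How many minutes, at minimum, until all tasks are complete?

After its own release at minute 25, job 1 can start at minute 25 and finishes at minute 50.
Job 2 waits on job 1 (finishes minute 50), so it starts at minute 50 and finishes at 50 + 57 = minute 107.
Job 4 cannot begin until job 2 (finishes minute 107). It runs from minute 107 to 107 + 50 = minute 157.
Job 3 has to wait for job 2 (finishes minute 107); job 1 (finishes minute 50). The latest of these is minute 107, so job 3 runs minute 107 to 107 + 49 = minute 156.
Job 5 has to wait for job 3 (finishes minute 156, plus 10-minute gap → minute 166); job 4 (finishes minute 157). The latest of these is minute 166, so job 5 runs minute 166 to 166 + 43 = minute 209.
All tasks are finished once the last one completes. Finish times: Job 1 at 50, Job 2 at 107, Job 3 at 156, Job 4 at 157, Job 5 at 209. The latest is minute 209.

209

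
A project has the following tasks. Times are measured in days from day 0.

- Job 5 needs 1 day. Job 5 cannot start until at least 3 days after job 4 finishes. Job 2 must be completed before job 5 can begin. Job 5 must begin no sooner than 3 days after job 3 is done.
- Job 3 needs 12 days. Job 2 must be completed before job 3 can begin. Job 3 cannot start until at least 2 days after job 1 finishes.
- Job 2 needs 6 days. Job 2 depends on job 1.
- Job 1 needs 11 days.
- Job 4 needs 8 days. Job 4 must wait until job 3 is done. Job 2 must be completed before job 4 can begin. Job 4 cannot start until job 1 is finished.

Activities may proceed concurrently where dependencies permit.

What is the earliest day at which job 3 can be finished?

29

Job 1 has no prerequisites, so it starts at day 0 and finishes at day 11.
Job 2 cannot begin until job 1 (finishes day 11). It runs from day 11 to 11 + 6 = day 17.
Job 3 has to wait for job 2 (finishes day 17); job 1 (finishes day 11, plus 2-day gap → day 13). The latest of these is day 17, so job 3 runs day 17 to 17 + 12 = day 29.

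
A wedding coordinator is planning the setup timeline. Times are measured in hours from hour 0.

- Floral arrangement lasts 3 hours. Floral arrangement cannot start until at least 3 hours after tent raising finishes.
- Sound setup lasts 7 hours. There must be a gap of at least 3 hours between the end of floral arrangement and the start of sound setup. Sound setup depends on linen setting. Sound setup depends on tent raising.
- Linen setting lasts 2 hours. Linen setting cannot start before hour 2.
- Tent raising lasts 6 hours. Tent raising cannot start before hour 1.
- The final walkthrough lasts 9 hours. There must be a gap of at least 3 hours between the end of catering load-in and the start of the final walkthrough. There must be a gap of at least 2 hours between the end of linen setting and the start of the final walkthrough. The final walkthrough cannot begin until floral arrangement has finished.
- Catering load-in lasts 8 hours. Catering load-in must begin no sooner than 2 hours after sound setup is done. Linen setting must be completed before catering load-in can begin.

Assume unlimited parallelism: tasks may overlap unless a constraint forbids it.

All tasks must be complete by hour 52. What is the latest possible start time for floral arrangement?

To finish by hour 52, the final walkthrough (duration 9) must start no later than hour 43.
Catering load-in has to be done before the final walkthrough (must start by hour 43, minus 3-hour gap → hour 40). That means finishing by hour 40, i.e. starting by 40 − 8 = hour 32.
Sound setup must finish before catering load-in (must start by hour 32, minus 2-hour gap → hour 30). With a 7-hour duration, sound setup must start by 30 − 7 = hour 23.
Floral arrangement feeds sound setup (must start by hour 23, minus 3-hour gap → hour 20); the final walkthrough (must start by hour 43). Taking the minimum, floral arrangement must finish by hour 20 and start by 20 − 3 = hour 17.

17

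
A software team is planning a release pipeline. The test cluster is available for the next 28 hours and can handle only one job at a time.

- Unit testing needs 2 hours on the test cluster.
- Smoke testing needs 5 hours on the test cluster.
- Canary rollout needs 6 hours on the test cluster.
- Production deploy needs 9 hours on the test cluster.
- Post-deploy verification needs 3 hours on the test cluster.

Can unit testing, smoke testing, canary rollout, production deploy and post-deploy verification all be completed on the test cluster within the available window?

Yes

Running back to back, the jobs need 2 + 5 + 6 + 9 + 3 = 25 hours on the test cluster.
Since 25 ≤ 28, they fit within the window.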